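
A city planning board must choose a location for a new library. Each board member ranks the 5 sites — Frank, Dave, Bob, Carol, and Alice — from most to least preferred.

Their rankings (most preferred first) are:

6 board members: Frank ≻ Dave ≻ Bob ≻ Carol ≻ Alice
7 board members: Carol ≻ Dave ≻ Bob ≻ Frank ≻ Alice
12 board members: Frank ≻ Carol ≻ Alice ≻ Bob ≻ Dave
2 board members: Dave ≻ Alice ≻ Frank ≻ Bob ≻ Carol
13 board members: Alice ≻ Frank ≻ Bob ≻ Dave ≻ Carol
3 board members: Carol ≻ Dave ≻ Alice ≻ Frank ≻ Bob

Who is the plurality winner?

First-place vote totals:
  Frank: 18
  Dave: 2
  Bob: 0
  Carol: 10
  Alice: 13
Frank has the most first-place votes.

Frank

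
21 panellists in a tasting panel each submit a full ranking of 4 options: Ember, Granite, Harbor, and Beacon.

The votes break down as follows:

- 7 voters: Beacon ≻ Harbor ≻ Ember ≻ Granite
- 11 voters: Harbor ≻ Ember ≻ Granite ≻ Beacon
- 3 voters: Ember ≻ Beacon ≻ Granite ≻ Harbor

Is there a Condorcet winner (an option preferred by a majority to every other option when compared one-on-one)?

Head-to-head results (21 voters total):
Ember vs Granite: Ember wins 21–0.
Ember vs Harbor: Harbor wins 18–3.
Ember vs Beacon: Ember wins 14–7.
Granite vs Harbor: Harbor wins 18–3.
Granite vs Beacon: Granite wins 11–10.
Harbor vs Beacon: Harbor wins 11–10.
Harbor beats each rival — Ember (18–3), Granite (18–3), Beacon (11–10) — so Harbor is the Condorcet winner.

Yes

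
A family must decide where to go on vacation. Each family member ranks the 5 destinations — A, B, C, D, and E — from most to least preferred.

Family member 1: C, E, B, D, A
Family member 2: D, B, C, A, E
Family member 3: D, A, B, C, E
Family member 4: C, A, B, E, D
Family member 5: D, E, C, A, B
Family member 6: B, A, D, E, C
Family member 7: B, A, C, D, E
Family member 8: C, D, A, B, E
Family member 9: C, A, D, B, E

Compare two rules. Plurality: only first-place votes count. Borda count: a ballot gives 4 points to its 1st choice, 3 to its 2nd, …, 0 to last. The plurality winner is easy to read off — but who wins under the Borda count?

C

Plurality first-place counts: A 0, B 2, C 4, D 3, E 0 → C.
Borda totals: A 19, B 19, C 23, D 21, E 8 → C.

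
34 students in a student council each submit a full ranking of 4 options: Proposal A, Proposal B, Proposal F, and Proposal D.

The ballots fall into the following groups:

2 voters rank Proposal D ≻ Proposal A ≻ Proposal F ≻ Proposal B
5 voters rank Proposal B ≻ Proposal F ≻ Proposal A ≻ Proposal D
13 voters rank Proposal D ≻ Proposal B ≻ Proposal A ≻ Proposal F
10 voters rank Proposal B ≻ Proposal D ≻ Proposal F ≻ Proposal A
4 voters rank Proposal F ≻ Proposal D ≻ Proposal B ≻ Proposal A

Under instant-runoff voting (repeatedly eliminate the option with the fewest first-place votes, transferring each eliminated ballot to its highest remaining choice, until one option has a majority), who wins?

Proposal D

Round 1: Proposal B 15, Proposal D 15, Proposal F 4, Proposal A 0. Proposal A has the fewest and is eliminated.
Round 2: Proposal B 15, Proposal D 15, Proposal F 4. Proposal F has the fewest and is eliminated.
Round 3: Proposal D 19, Proposal B 15. Proposal D has a majority.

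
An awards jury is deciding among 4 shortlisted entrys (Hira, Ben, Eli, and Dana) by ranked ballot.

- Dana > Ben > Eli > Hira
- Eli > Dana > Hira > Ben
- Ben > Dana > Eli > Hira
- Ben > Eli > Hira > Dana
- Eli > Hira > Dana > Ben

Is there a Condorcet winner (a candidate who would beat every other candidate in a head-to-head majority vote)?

No

Head-to-head results (5 voters total):
Hira vs Ben: Ben wins 3–2.
Hira vs Eli: Eli wins 5–0.
Hira vs Dana: Dana wins 3–2.
Ben vs Eli: Ben wins 3–2.
Ben vs Dana: Dana wins 3–2.
Eli vs Dana: Eli wins 3–2.
No candidate beats all others: Ben beats Eli beats Dana beats Ben, a majority cycle.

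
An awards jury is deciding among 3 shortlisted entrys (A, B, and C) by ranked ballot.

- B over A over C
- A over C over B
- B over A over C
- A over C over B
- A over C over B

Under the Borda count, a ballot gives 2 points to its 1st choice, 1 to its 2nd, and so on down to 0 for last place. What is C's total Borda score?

3

Borda scores:
  A: 1 + 2 + 1 + 2 + 2 = 8
  B: 2 + 0 + 2 + 0 + 0 = 4
  C: 0 + 1 + 0 + 1 + 1 = 3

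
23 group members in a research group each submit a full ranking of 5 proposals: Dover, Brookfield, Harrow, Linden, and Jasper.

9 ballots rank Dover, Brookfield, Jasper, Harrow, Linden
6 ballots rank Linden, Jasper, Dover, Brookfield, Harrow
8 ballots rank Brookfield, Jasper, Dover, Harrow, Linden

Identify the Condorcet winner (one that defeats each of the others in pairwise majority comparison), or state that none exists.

Head-to-head results (23 voters total):
Dover vs Brookfield: Dover wins 15–8.
Dover vs Harrow: Dover wins 23–0.
Dover vs Linden: Dover wins 17–6.
Dover vs Jasper: Jasper wins 14–9.
Brookfield vs Harrow: Brookfield wins 23–0.
Brookfield vs Linden: Brookfield wins 17–6.
Brookfield vs Jasper: Brookfield wins 17–6.
Harrow vs Linden: Harrow wins 17–6.
Harrow vs Jasper: Jasper wins 23–0.
Linden vs Jasper: Jasper wins 17–6.
No candidate beats all others: Dover beats Brookfield beats Jasper beats Dover, a majority cycle.

No Condorcet winner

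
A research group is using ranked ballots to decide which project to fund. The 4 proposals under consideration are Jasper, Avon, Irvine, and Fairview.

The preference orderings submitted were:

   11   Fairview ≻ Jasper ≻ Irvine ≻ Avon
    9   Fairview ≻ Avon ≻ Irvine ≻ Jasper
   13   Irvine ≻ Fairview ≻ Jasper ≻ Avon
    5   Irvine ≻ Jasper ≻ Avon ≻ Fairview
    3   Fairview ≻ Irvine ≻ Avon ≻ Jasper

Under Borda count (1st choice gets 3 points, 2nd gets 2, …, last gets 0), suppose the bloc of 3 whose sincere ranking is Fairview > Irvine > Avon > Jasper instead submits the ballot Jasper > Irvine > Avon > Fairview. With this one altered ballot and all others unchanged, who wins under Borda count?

Fairview

Borda totals with the altered ballot: Jasper 54, Avon 26, Irvine 80, Fairview 86.
The winner is unchanged: still Fairview.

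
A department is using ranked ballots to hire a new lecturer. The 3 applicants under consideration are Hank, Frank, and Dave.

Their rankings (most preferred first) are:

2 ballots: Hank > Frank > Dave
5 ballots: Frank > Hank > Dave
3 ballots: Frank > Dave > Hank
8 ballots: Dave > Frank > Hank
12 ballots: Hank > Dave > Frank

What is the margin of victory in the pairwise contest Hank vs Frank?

Ballots ranking Hank above Frank: 2+12 = 14.
Ballots ranking Frank above Hank: 5+3+8 = 16.
Frank wins 16–14, a margin of 2.

2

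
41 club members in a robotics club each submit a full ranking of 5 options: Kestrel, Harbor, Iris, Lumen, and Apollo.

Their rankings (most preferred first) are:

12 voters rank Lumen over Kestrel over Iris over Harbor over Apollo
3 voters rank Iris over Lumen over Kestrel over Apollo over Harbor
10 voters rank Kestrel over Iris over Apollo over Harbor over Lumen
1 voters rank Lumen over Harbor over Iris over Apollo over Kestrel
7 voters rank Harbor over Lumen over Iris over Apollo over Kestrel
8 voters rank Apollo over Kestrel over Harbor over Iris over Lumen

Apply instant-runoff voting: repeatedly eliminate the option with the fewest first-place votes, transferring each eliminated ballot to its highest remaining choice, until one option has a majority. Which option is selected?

Round 1: Lumen 13, Kestrel 10, Apollo 8, Harbor 7, Iris 3. Iris has the fewest and is eliminated.
Round 2: Lumen 16, Kestrel 10, Apollo 8, Harbor 7. Harbor has the fewest and is eliminated.
Round 3: Lumen 23, Kestrel 10, Apollo 8. Lumen has a majority.

Lumen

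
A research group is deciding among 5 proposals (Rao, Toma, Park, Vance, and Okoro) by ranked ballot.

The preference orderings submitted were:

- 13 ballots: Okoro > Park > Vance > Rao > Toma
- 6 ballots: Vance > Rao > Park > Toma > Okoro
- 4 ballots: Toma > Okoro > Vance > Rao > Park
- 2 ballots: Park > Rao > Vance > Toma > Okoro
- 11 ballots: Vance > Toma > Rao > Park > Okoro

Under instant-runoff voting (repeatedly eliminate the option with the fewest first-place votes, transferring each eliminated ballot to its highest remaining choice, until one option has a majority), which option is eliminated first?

Round 1: Vance 17, Okoro 13, Toma 4, Park 2, Rao 0. Rao has the fewest and is eliminated.
Round 2: Vance 17, Okoro 13, Toma 4, Park 2. Park has the fewest and is eliminated.
Round 3: Vance 19, Okoro 13, Toma 4. Vance has a majority.

Rao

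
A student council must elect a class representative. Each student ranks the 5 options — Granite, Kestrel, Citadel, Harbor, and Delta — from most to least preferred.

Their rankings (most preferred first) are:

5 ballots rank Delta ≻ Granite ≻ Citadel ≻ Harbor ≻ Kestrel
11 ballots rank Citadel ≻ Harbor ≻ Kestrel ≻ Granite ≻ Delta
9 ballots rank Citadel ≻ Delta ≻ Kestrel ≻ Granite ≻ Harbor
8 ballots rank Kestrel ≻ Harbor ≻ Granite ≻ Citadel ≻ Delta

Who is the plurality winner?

Citadel

First-place vote totals:
  Granite: 0
  Kestrel: 8
  Citadel: 20
  Harbor: 0
  Delta: 5
Citadel has the most first-place votes.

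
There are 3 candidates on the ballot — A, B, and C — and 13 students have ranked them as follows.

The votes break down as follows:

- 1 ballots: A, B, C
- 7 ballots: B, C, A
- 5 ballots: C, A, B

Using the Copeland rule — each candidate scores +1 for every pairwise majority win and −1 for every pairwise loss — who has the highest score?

B

Pairwise results:
  A vs B: B wins 7–6.
  A vs C: C wins 12–1.
  B vs C: B wins 8–5.
Copeland scores (wins − losses):
  A: 0 − 2 = -2
  B: 2 − 0 = 2
  C: 1 − 1 = 0
B has the best Copeland score.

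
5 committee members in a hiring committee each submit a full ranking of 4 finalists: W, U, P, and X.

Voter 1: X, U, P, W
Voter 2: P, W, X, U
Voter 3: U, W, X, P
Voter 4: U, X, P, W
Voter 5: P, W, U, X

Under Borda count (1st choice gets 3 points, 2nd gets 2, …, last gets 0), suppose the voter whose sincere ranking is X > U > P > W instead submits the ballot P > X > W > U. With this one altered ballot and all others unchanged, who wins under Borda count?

P

Borda totals with the altered ballot: W 7, U 7, P 10, X 6.
The switch changes the winner from U to P.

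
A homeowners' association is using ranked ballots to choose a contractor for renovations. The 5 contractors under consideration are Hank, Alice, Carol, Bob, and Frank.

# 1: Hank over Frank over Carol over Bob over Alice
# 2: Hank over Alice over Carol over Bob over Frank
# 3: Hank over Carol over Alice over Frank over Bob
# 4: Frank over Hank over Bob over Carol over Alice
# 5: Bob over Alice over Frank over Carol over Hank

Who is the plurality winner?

First-place vote totals:
  Hank: 3
  Alice: 0
  Carol: 0
  Bob: 1
  Frank: 1
Hank has the most first-place votes.

Hank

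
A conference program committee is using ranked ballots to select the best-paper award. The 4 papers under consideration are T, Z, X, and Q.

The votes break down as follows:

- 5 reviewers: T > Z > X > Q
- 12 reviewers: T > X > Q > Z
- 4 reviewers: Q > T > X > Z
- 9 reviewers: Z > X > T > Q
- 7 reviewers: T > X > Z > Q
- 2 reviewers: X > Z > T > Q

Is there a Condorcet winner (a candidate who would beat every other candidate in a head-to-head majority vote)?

Head-to-head results (39 voters total):
T vs Z: T wins 28–11.
T vs X: T wins 28–11.
T vs Q: T wins 35–4.
Z vs X: X wins 25–14.
Z vs Q: Z wins 23–16.
X vs Q: X wins 35–4.
T beats each rival — Z (28–11), X (28–11), Q (35–4) — so T is the Condorcet winner.

Yes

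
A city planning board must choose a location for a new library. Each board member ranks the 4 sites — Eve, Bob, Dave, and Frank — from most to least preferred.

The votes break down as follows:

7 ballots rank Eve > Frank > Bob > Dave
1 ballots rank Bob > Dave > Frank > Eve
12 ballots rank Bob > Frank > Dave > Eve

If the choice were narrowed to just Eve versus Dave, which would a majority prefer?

Ballots ranking Eve above Dave: 7.
Ballots ranking Dave above Eve: 1+12 = 13.
Dave wins the head-to-head, 13–7.

Dave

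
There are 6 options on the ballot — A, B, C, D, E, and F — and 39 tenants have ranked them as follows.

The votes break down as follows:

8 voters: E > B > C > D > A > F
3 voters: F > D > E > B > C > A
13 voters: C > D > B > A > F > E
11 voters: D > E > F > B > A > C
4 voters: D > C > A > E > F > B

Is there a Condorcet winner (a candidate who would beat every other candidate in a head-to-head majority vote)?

Head-to-head results (39 voters total):
A vs B: B wins 35–4.
A vs C: C wins 28–11.
A vs D: D wins 39–0.
A vs E: E wins 22–17.
A vs F: A wins 25–14.
B vs C: B wins 22–17.
B vs D: D wins 31–8.
B vs E: E wins 26–13.
B vs F: B wins 21–18.
C vs D: C wins 21–18.
C vs E: E wins 22–17.
C vs F: C wins 25–14.
D vs E: D wins 31–8.
D vs F: D wins 36–3.
E vs F: E wins 23–16.
No candidate beats all others: B beats C beats D beats B, a majority cycle.

No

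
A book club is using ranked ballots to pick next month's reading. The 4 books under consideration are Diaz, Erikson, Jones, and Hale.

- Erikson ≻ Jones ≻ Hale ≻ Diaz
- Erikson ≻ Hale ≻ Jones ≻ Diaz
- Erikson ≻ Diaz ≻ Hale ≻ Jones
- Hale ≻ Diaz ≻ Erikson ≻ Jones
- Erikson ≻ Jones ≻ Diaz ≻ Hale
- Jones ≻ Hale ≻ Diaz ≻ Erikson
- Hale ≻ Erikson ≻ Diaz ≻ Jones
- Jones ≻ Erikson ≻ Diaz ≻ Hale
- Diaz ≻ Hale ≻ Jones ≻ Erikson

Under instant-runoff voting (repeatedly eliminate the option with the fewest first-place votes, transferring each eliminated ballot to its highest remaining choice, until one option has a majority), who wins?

Round 1: Erikson 4, Jones 2, Hale 2, Diaz 1. Diaz has the fewest and is eliminated.
Round 2: Erikson 4, Hale 3, Jones 2. Jones has the fewest and is eliminated.
Round 3: Erikson 5, Hale 4. Erikson has a majority.

Erikson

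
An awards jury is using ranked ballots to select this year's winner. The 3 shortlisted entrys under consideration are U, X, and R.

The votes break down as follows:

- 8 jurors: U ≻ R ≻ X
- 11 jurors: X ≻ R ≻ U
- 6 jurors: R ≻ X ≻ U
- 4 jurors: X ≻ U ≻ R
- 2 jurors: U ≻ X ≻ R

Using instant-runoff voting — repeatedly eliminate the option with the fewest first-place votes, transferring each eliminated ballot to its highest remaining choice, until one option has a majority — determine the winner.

Round 1: X 15, U 10, R 6. R has the fewest and is eliminated.
Round 2: X 21, U 10. X has a majority.

X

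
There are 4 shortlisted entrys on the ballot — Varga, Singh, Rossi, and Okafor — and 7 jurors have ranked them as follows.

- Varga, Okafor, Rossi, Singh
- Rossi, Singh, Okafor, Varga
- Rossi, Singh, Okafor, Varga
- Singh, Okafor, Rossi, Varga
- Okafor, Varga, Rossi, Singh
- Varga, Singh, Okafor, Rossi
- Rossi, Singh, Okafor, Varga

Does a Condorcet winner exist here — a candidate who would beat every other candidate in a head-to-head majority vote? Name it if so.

None — there is no Condorcet winner

Head-to-head results (7 voters total):
Varga vs Singh: Singh wins 4–3.
Varga vs Rossi: Rossi wins 4–3.
Varga vs Okafor: Okafor wins 5–2.
Singh vs Rossi: Rossi wins 5–2.
Singh vs Okafor: Singh wins 5–2.
Rossi vs Okafor: Okafor wins 4–3.
No candidate beats all others: Singh beats Okafor beats Rossi beats Singh, a majority cycle.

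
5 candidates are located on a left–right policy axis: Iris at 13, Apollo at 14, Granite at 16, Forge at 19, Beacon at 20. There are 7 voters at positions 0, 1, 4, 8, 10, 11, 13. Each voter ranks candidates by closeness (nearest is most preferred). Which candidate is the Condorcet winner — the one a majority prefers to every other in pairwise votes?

With single-peaked preferences on a line, the Condorcet winner is the candidate closest to the median voter.
The median voter (position 8) is closest to Iris at 13.
Check: Iris vs Granite — voters closer to Iris: 7 of 7.

Iris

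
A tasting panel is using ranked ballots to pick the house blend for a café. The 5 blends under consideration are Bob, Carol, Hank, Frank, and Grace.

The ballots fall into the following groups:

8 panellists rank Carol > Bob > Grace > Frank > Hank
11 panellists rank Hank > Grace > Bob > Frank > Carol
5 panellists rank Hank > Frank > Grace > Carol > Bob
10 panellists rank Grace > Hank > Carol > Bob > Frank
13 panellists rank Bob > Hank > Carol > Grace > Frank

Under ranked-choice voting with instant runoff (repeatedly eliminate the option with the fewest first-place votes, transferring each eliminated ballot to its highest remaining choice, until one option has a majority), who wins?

Hank

Round 1: Hank 16, Bob 13, Grace 10, Carol 8, Frank 0. Frank has the fewest and is eliminated.
Round 2: Hank 16, Bob 13, Grace 10, Carol 8. Carol has the fewest and is eliminated.
Round 3: Bob 21, Hank 16, Grace 10. Grace has the fewest and is eliminated.
Round 4: Hank 26, Bob 21. Hank has a majority.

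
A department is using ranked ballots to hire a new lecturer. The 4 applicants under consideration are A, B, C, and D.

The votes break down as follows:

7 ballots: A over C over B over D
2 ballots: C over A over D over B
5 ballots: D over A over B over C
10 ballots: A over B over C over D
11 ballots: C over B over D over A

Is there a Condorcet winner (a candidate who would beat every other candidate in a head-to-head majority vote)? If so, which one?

Head-to-head results (35 voters total):
A vs B: A wins 24–11.
A vs C: A wins 22–13.
A vs D: A wins 19–16.
B vs C: C wins 20–15.
B vs D: B wins 28–7.
C vs D: C wins 30–5.
A beats each rival — B (24–11), C (22–13), D (19–16) — so A is the Condorcet winner.

A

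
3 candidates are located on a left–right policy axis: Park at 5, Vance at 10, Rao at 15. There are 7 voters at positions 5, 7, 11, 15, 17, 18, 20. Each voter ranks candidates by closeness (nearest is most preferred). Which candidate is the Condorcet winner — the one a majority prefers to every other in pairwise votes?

Rao

With single-peaked preferences on a line, the Condorcet winner is the candidate closest to the median voter.
The median voter (position 15) is closest to Rao at 15.
Check: Rao vs Park — voters closer to Rao: 5 of 7.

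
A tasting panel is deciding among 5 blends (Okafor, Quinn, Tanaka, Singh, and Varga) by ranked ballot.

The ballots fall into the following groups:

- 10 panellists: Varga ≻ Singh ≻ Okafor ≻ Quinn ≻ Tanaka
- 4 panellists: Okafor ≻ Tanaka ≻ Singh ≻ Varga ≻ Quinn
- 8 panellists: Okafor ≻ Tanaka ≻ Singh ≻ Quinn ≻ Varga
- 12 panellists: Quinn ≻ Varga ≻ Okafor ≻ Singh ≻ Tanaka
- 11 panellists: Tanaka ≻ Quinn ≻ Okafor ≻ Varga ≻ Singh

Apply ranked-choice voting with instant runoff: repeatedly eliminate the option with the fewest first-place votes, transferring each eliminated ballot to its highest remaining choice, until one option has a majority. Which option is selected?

Round 1: Okafor 12, Quinn 12, Tanaka 11, Varga 10, Singh 0. Singh has the fewest and is eliminated.
Round 2: Okafor 12, Quinn 12, Tanaka 11, Varga 10. Varga has the fewest and is eliminated.
Round 3: Okafor 22, Quinn 12, Tanaka 11. Tanaka has the fewest and is eliminated.
Round 4: Quinn 23, Okafor 22. Quinn has a majority.

Quinn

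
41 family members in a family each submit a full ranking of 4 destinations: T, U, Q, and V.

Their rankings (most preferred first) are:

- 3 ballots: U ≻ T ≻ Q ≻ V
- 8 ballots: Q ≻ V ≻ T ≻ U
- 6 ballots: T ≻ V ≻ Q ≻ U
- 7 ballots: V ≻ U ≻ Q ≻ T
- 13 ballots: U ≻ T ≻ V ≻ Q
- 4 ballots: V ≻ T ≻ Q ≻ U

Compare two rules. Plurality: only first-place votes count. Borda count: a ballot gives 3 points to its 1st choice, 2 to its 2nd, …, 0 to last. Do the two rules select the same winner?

No

Plurality first-place counts: T 6, U 16, Q 8, V 11 → U.
Borda totals: T 66, U 62, Q 44, V 74 → V.
The two rules disagree: plurality picks U, Borda picks V.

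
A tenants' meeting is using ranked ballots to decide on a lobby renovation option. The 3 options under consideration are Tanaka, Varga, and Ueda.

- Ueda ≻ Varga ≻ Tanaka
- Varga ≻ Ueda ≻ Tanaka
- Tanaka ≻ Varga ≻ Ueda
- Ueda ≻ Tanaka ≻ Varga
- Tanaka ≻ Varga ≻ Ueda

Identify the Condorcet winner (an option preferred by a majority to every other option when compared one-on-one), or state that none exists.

There is no Condorcet winner

Head-to-head results (5 voters total):
Tanaka vs Varga: Tanaka wins 3–2.
Tanaka vs Ueda: Ueda wins 3–2.
Varga vs Ueda: Varga wins 3–2.
No candidate beats all others: Tanaka beats Varga beats Ueda beats Tanaka, a majority cycle.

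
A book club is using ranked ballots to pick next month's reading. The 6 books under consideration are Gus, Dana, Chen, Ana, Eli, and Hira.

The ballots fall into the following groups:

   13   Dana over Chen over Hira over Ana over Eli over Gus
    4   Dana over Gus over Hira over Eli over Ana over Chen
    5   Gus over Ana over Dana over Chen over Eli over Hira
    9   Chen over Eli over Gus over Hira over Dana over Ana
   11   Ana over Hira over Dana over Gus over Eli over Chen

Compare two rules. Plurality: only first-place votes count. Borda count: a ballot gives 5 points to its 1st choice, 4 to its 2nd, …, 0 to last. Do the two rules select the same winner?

Yes

Plurality first-place counts: Gus 5, Dana 17, Chen 9, Ana 11, Eli 0, Hira 0 → Dana.
Borda totals: Gus 90, Dana 142, Chen 107, Ana 105, Eli 73, Hira 113 → Dana.
The two rules agree on Dana.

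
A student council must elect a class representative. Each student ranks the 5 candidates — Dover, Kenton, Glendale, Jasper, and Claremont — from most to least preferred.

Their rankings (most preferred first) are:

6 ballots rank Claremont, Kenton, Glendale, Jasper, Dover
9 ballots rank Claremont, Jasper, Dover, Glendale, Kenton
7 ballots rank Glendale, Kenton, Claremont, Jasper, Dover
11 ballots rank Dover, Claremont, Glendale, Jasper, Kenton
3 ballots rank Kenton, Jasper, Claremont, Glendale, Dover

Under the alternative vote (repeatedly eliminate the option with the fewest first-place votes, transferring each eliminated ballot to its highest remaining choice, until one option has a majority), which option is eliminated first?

Round 1: Claremont 15, Dover 11, Glendale 7, Kenton 3, Jasper 0. Jasper has the fewest and is eliminated.
Round 2: Claremont 15, Dover 11, Glendale 7, Kenton 3. Kenton has the fewest and is eliminated.
Round 3: Claremont 18, Dover 11, Glendale 7. Glendale has the fewest and is eliminated.
Round 4: Claremont 25, Dover 11. Claremont has a majority.

Jasper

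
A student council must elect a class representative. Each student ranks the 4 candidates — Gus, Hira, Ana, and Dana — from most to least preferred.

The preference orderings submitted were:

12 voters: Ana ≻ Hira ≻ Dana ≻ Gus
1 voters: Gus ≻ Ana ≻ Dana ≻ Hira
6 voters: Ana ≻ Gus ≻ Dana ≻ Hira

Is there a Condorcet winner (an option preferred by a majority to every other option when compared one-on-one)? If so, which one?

Ana

Head-to-head results (19 voters total):
Gus vs Hira: Hira wins 12–7.
Gus vs Ana: Ana wins 18–1.
Gus vs Dana: Dana wins 12–7.
Hira vs Ana: Ana wins 19–0.
Hira vs Dana: Hira wins 12–7.
Ana vs Dana: Ana wins 19–0.
Ana beats each rival — Gus (18–1), Hira (19–0), Dana (19–0) — so Ana is the Condorcet winner.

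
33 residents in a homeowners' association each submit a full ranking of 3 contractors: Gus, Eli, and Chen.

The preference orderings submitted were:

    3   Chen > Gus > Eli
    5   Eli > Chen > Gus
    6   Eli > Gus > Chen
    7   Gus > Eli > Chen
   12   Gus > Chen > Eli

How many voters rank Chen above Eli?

15

Ballots ranking Chen above Eli: 3+12 = 15.
Ballots ranking Eli above Chen: 5+6+7 = 18.
So 15 of 33 voters prefer Chen to Eli.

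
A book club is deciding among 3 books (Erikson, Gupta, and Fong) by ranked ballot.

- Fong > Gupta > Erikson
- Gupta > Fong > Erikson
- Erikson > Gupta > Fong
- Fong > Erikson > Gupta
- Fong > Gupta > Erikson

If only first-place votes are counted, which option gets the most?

First-place vote totals:
  Erikson: 1
  Gupta: 1
  Fong: 3
Fong has the most first-place votes.

Fong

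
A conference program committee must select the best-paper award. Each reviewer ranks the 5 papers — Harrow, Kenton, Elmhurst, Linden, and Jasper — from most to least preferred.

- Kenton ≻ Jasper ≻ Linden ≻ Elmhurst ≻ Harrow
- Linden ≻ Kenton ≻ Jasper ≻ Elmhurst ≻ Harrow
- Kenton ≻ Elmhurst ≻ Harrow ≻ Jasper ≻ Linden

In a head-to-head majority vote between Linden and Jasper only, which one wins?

Ballots ranking Linden above Jasper: 1.
Ballots ranking Jasper above Linden: 2.
Jasper wins the head-to-head, 2–1.

Jasper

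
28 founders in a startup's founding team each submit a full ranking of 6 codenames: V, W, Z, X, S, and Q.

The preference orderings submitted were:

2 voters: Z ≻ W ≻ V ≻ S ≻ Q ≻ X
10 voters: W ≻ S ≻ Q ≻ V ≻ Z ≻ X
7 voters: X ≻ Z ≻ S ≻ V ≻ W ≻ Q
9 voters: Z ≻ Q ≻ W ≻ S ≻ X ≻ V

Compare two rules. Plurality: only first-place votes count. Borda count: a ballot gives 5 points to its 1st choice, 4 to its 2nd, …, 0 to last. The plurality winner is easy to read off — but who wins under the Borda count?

Plurality first-place counts: V 0, W 10, Z 11, X 7, S 0, Q 0 → Z.
Borda totals: V 40, W 92, Z 93, X 44, S 83, Q 68 → Z.

Z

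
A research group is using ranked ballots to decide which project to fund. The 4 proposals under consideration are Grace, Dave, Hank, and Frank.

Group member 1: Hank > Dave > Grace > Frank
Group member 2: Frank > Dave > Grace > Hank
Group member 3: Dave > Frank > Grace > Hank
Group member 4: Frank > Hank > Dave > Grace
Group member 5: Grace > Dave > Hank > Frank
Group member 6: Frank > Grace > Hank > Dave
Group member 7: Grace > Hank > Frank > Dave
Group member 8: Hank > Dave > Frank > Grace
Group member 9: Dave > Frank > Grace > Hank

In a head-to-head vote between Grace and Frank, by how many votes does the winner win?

Ballots ranking Grace above Frank: 3.
Ballots ranking Frank above Grace: 6.
Frank wins 6–3, a margin of 3.

3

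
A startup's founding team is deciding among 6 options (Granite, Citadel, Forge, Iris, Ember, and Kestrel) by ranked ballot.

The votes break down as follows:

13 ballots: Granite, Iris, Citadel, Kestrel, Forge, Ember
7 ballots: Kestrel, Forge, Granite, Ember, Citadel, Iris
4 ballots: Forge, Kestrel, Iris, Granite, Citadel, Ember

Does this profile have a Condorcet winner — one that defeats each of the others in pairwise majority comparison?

Yes

Head-to-head results (24 voters total):
Granite vs Citadel: Granite wins 24–0.
Granite vs Forge: Granite wins 13–11.
Granite vs Iris: Granite wins 20–4.
Granite vs Ember: Granite wins 24–0.
Granite vs Kestrel: Granite wins 13–11.
Citadel vs Forge: Citadel wins 13–11.
Citadel vs Iris: Iris wins 17–7.
Citadel vs Ember: Citadel wins 17–7.
Citadel vs Kestrel: Citadel wins 13–11.
Forge vs Iris: Iris wins 13–11.
Forge vs Ember: Forge wins 24–0.
Forge vs Kestrel: Kestrel wins 20–4.
Iris vs Ember: Iris wins 17–7.
Iris vs Kestrel: Iris wins 13–11.
Ember vs Kestrel: Kestrel wins 24–0.
Granite beats each rival — Citadel (24–0), Forge (13–11), Iris (20–4), Ember (24–0), Kestrel (13–11) — so Granite is the Condorcet winner.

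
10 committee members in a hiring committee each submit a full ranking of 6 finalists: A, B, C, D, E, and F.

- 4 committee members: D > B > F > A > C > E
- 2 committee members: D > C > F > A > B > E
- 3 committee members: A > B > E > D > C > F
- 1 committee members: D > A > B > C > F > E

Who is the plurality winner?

First-place vote totals:
  A: 3
  B: 0
  C: 0
  D: 7
  E: 0
  F: 0
D has the most first-place votes.

D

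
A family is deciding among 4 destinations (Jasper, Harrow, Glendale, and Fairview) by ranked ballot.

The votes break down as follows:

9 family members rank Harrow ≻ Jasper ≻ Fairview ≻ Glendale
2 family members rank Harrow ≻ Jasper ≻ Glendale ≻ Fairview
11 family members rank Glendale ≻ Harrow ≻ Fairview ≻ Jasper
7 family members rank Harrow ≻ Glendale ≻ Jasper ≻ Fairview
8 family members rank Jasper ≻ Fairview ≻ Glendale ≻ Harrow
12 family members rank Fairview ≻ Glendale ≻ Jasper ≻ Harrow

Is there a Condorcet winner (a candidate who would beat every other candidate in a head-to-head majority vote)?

No

Head-to-head results (49 voters total):
Jasper vs Harrow: Harrow wins 29–20.
Jasper vs Glendale: Glendale wins 30–19.
Jasper vs Fairview: Jasper wins 26–23.
Harrow vs Glendale: Glendale wins 31–18.
Harrow vs Fairview: Harrow wins 29–20.
Glendale vs Fairview: Fairview wins 29–20.
No candidate beats all others: Jasper beats Fairview beats Glendale beats Jasper, a majority cycle.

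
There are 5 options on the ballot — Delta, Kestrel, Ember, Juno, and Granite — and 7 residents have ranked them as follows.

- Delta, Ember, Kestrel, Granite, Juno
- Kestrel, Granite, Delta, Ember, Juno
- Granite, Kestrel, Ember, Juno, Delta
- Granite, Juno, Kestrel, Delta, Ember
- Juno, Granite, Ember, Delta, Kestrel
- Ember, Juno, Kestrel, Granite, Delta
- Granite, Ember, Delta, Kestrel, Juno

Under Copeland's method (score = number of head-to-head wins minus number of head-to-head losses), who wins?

Pairwise results:
  Delta vs Kestrel: Kestrel wins 4–3.
  Delta vs Ember: Ember wins 4–3.
  Delta vs Juno: Juno wins 4–3.
  Delta vs Granite: Granite wins 6–1.
  Kestrel vs Ember: Ember wins 4–3.
  Kestrel vs Juno: Kestrel wins 4–3.
  Kestrel vs Granite: Granite wins 4–3.
  Ember vs Juno: Ember wins 5–2.
  Ember vs Granite: Granite wins 5–2.
  Juno vs Granite: Granite wins 5–2.
Copeland scores (wins − losses):
  Delta: 0 − 4 = -4
  Kestrel: 2 − 2 = 0
  Ember: 3 − 1 = 2
  Juno: 1 − 3 = -2
  Granite: 4 − 0 = 4
Granite has the best Copeland score.

Granite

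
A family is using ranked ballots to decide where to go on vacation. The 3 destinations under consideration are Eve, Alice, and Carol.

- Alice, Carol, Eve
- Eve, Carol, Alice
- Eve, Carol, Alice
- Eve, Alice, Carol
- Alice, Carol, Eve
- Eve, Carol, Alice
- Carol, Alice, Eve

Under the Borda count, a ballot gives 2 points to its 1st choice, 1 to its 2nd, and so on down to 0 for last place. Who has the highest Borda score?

Borda scores:
  Eve: 0 + 2 + 2 + 2 + 0 + 2 + 0 = 8
  Alice: 2 + 0 + 0 + 1 + 2 + 0 + 1 = 6
  Carol: 1 + 1 + 1 + 0 + 1 + 1 + 2 = 7
Eve has the highest total.

Eve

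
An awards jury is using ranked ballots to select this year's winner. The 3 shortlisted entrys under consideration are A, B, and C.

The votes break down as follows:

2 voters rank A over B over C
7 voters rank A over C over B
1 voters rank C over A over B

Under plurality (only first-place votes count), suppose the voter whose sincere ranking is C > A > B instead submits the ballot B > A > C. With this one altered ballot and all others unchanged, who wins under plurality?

First-place totals with the altered ballot: A 9, B 1, C 0.
The winner is unchanged: still A.

A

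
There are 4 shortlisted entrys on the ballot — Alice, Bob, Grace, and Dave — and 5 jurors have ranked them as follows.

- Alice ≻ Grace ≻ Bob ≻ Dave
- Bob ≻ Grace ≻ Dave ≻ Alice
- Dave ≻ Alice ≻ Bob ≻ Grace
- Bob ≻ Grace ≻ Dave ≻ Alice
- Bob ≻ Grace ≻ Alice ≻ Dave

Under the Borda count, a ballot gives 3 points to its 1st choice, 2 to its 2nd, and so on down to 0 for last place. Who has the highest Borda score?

Borda scores:
  Alice: 3 + 0 + 2 + 0 + 1 = 6
  Bob: 1 + 3 + 1 + 3 + 3 = 11
  Grace: 2 + 2 + 0 + 2 + 2 = 8
  Dave: 0 + 1 + 3 + 1 + 0 = 5
Bob has the highest total.

Bob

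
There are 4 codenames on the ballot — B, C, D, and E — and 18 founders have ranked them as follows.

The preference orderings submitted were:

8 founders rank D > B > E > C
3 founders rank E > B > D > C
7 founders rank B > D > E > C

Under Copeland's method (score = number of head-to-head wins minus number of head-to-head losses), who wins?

B

Pairwise results:
  B vs C: B wins 18–0.
  B vs D: B wins 10–8.
  B vs E: B wins 15–3.
  C vs D: D wins 18–0.
  C vs E: E wins 18–0.
  D vs E: D wins 15–3.
Copeland scores (wins − losses):
  B: 3 − 0 = 3
  C: 0 − 3 = -3
  D: 2 − 1 = 1
  E: 1 − 2 = -1
B has the best Copeland score.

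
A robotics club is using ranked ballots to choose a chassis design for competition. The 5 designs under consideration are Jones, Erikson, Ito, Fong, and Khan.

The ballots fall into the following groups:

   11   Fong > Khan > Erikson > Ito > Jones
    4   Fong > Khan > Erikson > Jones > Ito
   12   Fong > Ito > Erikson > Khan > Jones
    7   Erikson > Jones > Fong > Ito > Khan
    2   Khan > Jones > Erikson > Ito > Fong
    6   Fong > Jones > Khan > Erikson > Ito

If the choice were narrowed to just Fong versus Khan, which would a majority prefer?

Fong

Ballots ranking Fong above Khan: 11+4+12+7+6 = 40.
Ballots ranking Khan above Fong: 2.
Fong wins the head-to-head, 40–2.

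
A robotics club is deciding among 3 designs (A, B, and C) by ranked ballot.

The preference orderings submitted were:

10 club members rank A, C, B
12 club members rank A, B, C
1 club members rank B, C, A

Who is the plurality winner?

A

First-place vote totals:
  A: 22
  B: 1
  C: 0
A has the most first-place votes.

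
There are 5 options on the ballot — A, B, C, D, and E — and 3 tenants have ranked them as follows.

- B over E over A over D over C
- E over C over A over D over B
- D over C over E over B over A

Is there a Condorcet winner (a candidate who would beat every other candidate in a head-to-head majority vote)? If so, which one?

E

Head-to-head results (3 voters total):
A vs B: B wins 2–1.
A vs C: C wins 2–1.
A vs D: A wins 2–1.
A vs E: E wins 3–0.
B vs C: C wins 2–1.
B vs D: D wins 2–1.
B vs E: E wins 2–1.
C vs D: D wins 2–1.
C vs E: E wins 2–1.
D vs E: E wins 2–1.
E beats each rival — A (3–0), B (2–1), C (2–1), D (2–1) — so E is the Condorcet winner.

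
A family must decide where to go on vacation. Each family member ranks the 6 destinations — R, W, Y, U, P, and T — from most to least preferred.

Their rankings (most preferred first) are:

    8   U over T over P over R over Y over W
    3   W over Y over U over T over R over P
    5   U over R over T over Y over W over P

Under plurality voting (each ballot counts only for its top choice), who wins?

First-place vote totals:
  R: 0
  W: 3
  Y: 0
  U: 13
  P: 0
  T: 0
U has the most first-place votes.

U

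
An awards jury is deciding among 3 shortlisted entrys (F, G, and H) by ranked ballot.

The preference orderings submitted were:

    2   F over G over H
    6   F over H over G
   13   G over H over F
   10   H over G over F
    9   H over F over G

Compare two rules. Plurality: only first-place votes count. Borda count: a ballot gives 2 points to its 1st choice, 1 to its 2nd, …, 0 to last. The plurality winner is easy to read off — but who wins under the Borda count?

Plurality first-place counts: F 8, G 13, H 19 → H.
Borda totals: F 25, G 38, H 57 → H.

H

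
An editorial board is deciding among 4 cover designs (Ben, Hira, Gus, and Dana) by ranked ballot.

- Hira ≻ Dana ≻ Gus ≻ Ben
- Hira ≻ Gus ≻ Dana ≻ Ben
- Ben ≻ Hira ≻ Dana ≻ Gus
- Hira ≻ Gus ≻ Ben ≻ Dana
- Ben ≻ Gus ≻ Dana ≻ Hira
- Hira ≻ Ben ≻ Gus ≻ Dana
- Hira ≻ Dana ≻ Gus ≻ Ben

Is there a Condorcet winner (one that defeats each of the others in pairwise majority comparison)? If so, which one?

Hira

Head-to-head results (7 voters total):
Ben vs Hira: Hira wins 5–2.
Ben vs Gus: Gus wins 4–3.
Ben vs Dana: Ben wins 4–3.
Hira vs Gus: Hira wins 6–1.
Hira vs Dana: Hira wins 6–1.
Gus vs Dana: Gus wins 4–3.
Hira beats each rival — Ben (5–2), Gus (6–1), Dana (6–1) — so Hira is the Condorcet winner.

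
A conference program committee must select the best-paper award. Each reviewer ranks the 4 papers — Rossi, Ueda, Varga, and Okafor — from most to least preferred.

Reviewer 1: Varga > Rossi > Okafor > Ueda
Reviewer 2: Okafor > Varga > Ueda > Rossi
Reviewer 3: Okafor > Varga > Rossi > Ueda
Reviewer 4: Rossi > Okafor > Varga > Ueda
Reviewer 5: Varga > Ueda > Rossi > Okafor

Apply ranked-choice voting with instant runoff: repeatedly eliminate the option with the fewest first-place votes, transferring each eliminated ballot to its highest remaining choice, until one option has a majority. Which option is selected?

Okafor

Round 1: Varga 2, Okafor 2, Rossi 1, Ueda 0. Ueda has the fewest and is eliminated.
Round 2: Varga 2, Okafor 2, Rossi 1. Rossi has the fewest and is eliminated.
Round 3: Okafor 3, Varga 2. Okafor has a majority.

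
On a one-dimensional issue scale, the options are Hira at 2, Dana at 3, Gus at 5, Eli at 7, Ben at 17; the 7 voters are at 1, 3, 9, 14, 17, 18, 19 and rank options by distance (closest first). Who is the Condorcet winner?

Ben

With single-peaked preferences on a line, the Condorcet winner is the candidate closest to the median voter.
The median voter (position 14) is closest to Ben at 17.
Check: Ben vs Dana — voters closer to Ben: 4 of 7.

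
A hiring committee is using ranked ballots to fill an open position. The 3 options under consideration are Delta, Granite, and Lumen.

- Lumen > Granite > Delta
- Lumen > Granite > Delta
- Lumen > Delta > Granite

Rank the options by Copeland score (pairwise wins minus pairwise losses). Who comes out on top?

Pairwise results:
  Delta vs Granite: Granite wins 2–1.
  Delta vs Lumen: Lumen wins 3–0.
  Granite vs Lumen: Lumen wins 3–0.
Copeland scores (wins − losses):
  Delta: 0 − 2 = -2
  Granite: 1 − 1 = 0
  Lumen: 2 − 0 = 2
Lumen has the best Copeland score.

Lumen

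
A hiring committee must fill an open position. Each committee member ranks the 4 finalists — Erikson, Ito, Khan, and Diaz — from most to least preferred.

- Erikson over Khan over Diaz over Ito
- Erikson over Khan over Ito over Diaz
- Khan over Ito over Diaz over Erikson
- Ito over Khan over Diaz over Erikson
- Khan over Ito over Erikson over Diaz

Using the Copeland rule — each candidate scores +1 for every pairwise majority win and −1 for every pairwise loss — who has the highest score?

Khan

Pairwise results:
  Erikson vs Ito: Ito wins 3–2.
  Erikson vs Khan: Khan wins 3–2.
  Erikson vs Diaz: Erikson wins 3–2.
  Ito vs Khan: Khan wins 4–1.
  Ito vs Diaz: Ito wins 4–1.
  Khan vs Diaz: Khan wins 5–0.
Copeland scores (wins − losses):
  Erikson: 1 − 2 = -1
  Ito: 2 − 1 = 1
  Khan: 3 − 0 = 3
  Diaz: 0 − 3 = -3
Khan has the best Copeland score.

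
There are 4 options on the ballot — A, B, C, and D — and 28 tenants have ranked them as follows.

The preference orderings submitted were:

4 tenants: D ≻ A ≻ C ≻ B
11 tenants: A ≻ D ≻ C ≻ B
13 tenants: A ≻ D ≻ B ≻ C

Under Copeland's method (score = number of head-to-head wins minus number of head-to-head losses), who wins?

Pairwise results:
  A vs B: A wins 28–0.
  A vs C: A wins 28–0.
  A vs D: A wins 24–4.
  B vs C: C wins 15–13.
  B vs D: D wins 28–0.
  C vs D: D wins 28–0.
Copeland scores (wins − losses):
  A: 3 − 0 = 3
  B: 0 − 3 = -3
  C: 1 − 2 = -1
  D: 2 − 1 = 1
A has the best Copeland score.

A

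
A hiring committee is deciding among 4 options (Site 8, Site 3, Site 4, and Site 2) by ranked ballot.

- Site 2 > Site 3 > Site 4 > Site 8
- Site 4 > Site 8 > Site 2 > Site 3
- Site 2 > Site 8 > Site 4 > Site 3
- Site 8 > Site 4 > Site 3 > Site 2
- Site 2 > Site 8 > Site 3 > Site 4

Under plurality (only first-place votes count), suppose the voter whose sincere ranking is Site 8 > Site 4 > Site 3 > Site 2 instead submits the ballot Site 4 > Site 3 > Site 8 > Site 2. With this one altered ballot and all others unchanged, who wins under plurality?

Site 2

First-place totals with the altered ballot: Site 8 0, Site 3 0, Site 4 2, Site 2 3.
The winner is unchanged: still Site 2.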